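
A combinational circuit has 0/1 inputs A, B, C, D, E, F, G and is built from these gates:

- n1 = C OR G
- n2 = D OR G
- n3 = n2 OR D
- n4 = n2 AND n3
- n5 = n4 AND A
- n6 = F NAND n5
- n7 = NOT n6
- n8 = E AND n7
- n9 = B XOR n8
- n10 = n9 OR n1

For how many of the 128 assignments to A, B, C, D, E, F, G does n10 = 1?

112

n10 = n9 OR n1 must be 1, so at least one of n9, n1 is 1.
Enumerating the 128 input combinations, 112 give n10 = 1 and 16 give n10 = 0.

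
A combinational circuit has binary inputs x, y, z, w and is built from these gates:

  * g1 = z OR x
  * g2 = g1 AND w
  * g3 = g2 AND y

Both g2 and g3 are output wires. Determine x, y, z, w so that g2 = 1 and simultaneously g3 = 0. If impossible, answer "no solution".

Check with x=1, y=0, z=0, w=1:
g1 = z OR x = 0 OR 1 = 1
g2 = g1 AND w = 1 AND 1 = 1
g3 = g2 AND y = 1 AND 0 = 0
So g2 = 1 and g3 = 0.

x=1, y=0, z=0, w=1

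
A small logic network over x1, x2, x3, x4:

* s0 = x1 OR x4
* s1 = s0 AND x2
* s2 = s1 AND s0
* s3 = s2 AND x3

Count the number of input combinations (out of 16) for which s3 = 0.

13

s3 = s2 AND x3 must be 0, so at least one of s2, x3 is 0.
Enumerating the 16 input combinations, 13 give s3 = 0 and 3 give s3 = 1.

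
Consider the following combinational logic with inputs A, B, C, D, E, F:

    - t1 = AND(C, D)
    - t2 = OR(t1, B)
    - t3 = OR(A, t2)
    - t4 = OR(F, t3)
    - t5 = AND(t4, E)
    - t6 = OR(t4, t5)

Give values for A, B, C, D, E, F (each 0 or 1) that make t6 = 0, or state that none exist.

A=0, B=0, C=1, D=0, E=1, F=0

t6 = OR(t4, t5) must be 0, so both t4 = 0 and t5 = 0.
t4 = OR(F, t3) must be 0, so both F = 0 and t3 = 0.
t5 = AND(t4, E) must be 0, so at least one of t4, E is 0.
Check with A=0, B=0, C=1, D=0, E=1, F=0:
t1 = AND(C, D) = AND(1, 0) = 0
t2 = OR(t1, B) = OR(0, 0) = 0
t3 = OR(A, t2) = OR(0, 0) = 0
t4 = OR(F, t3) = OR(0, 0) = 0
t5 = AND(t4, E) = AND(0, 1) = 0
t6 = OR(t4, t5) = OR(0, 0) = 0
So t6 = 0 as required.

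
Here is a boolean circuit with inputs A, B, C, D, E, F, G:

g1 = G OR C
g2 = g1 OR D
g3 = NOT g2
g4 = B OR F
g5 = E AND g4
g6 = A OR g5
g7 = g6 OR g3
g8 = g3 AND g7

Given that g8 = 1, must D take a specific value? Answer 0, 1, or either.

g8 = g3 AND g7 must be 1, so both g3 = 1 and g7 = 1.
g3 = NOT g2 must be 1, so g2 = 0.
g7 = g6 OR g3 must be 1, so at least one of g6, g3 is 1.
Every assignment with g8 = 1 has D = 0; there are 16 such assignment(s).

0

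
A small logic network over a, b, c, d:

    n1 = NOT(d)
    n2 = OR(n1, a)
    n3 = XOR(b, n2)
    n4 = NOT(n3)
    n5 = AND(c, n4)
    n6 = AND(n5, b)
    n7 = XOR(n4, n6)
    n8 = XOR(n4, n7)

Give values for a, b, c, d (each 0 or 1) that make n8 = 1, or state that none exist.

Check with a=1 b=1 c=1 d=0:
n1 = NOT(d) = NOT 0 = 1
n2 = OR(n1, a) = OR(1, 1) = 1
n3 = XOR(b, n2) = XOR(1, 1) = 0
n4 = NOT(n3) = NOT 0 = 1
n5 = AND(c, n4) = AND(1, 1) = 1
n6 = AND(n5, b) = AND(1, 1) = 1
n7 = XOR(n4, n6) = XOR(1, 1) = 0
n8 = XOR(n4, n7) = XOR(1, 0) = 1
So n8 = 1 as required.

a=1 b=1 c=1 d=0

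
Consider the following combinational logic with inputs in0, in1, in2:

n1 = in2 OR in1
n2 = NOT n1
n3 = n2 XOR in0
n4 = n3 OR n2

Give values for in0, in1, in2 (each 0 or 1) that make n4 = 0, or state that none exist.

in0=0 in1=1 in2=1

n4 = n3 OR n2 must be 0, so both n3 = 0 and n2 = 0.
n3 = n2 XOR in0 must be 0, so n2 and in0 are equal.
Check with in0=0 in1=1 in2=1:
n1 = in2 OR in1 = 1 OR 1 = 1
n2 = NOT n1 = NOT 1 = 0
n3 = n2 XOR in0 = 0 XOR 0 = 0
n4 = n3 OR n2 = 0 OR 0 = 0
So n4 = 0 as required.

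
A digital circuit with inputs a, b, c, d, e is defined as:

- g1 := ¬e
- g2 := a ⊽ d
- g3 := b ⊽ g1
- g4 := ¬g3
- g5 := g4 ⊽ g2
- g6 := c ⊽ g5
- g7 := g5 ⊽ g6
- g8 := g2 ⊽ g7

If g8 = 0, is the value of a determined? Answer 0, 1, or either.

either

Both values of a occur among assignments with g8 = 0:
  a=0: a=0, b=0, c=0, d=0, e=0
  a=1: a=1, b=0, c=1, d=0, e=0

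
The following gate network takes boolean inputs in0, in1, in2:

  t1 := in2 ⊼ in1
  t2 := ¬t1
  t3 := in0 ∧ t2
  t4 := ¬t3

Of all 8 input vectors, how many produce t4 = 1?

7

t4 = ¬t3 must be 1, so t3 = 0.
t3 = in0 ∧ t2 must be 0, so at least one of in0, t2 is 0.
Enumerating the 8 input combinations, 7 give t4 = 1 and 1 give t4 = 0.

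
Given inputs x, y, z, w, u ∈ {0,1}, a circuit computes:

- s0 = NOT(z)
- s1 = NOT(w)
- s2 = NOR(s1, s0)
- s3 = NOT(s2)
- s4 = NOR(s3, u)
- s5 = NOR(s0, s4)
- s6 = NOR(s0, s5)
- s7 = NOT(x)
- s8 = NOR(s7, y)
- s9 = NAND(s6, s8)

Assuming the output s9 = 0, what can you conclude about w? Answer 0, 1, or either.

1

s9 = NAND(s6, s8) must be 0, so both s6 = 1 and s8 = 1.
s6 = NOR(s0, s5) must be 1, so both s0 = 0 and s5 = 0.
Every assignment with s9 = 0 has w = 1; there are 1 such assignment(s).
  x=1, y=0, z=1, w=1, u=0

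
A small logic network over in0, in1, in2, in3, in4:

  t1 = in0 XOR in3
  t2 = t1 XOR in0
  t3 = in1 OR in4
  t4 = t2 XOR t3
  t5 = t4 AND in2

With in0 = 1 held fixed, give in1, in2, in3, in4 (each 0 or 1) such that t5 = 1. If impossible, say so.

in1=1, in2=1, in3=0, in4=1

t5 = t4 AND in2 must be 1, so both t4 = 1 and in2 = 1.
t4 = t2 XOR t3 must be 1, so t2 and t3 differ.
Check with in0 = 1 and in1=1, in2=1, in3=0, in4=1:
t1 = in0 XOR in3 = 1 XOR 0 = 1
t2 = t1 XOR in0 = 1 XOR 1 = 0
t3 = in1 OR in4 = 1 OR 1 = 1
t4 = t2 XOR t3 = 0 XOR 1 = 1
t5 = t4 AND in2 = 1 AND 1 = 1
So t5 = 1.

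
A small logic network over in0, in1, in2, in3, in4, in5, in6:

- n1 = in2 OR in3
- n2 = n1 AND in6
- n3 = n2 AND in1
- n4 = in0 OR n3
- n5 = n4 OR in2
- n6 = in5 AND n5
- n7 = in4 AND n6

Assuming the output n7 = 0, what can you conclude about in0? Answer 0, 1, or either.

Both values of in0 occur among assignments with n7 = 0:
  in0=0: in0=0, in1=0, in2=0, in3=0, in4=0, in5=0, in6=0
  in0=1: in0=1, in1=0, in2=0, in3=0, in4=0, in5=0, in6=0

either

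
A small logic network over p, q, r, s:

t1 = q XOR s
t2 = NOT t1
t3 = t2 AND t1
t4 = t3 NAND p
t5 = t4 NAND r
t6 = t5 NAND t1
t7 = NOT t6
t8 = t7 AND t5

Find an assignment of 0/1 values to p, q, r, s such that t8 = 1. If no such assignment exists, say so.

p=1, q=1, r=0, s=0

Check with p=1, q=1, r=0, s=0:
t1 = q XOR s = 1 XOR 0 = 1
t2 = NOT t1 = NOT 1 = 0
t3 = t2 AND t1 = 0 AND 1 = 0
t4 = t3 NAND p = 0 NAND 1 = 1
t5 = t4 NAND r = 1 NAND 0 = 1
t6 = t5 NAND t1 = 1 NAND 1 = 0
t7 = NOT t6 = NOT 0 = 1
t8 = t7 AND t5 = 1 AND 1 = 1
So t8 = 1 as required.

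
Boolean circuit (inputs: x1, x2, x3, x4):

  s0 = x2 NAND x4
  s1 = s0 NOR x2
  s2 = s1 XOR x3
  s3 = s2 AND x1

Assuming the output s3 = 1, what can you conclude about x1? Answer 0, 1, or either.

s3 = s2 AND x1 must be 1, so both s2 = 1 and x1 = 1.
s2 = s1 XOR x3 must be 1, so s1 and x3 differ.
Every assignment with s3 = 1 has x1 = 1; there are 4 such assignment(s).
  x1=1, x2=0, x3=1, x4=0
  x1=1, x2=0, x3=1, x4=1
  x1=1, x2=1, x3=1, x4=0
  x1=1, x2=1, x3=1, x4=1

1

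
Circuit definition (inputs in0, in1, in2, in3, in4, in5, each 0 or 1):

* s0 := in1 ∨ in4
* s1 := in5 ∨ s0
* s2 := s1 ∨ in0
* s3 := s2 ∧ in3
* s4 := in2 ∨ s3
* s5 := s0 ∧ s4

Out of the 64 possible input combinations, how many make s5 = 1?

36

s5 = s0 ∧ s4 must be 1, so both s0 = 1 and s4 = 1.
s0 = in1 ∨ in4 must be 1, so at least one of in1, in4 is 1.
s4 = in2 ∨ s3 must be 1, so at least one of in2, s3 is 1.
Enumerating the 64 input combinations, 36 give s5 = 1 and 28 give s5 = 0.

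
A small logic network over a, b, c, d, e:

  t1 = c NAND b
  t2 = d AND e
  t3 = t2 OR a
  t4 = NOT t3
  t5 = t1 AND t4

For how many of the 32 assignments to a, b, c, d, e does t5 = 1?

t5 = t1 AND t4 must be 1, so both t1 = 1 and t4 = 1.
t1 = c NAND b must be 1, so at least one of c, b is 0.
Enumerating the 32 input combinations, 9 give t5 = 1 and 23 give t5 = 0.

9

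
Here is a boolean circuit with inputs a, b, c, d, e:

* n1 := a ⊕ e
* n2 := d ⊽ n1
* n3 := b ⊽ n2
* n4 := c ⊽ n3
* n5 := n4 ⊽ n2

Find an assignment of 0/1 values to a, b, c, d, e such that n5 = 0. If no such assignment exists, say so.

n5 = n4 ⊽ n2 must be 0, so at least one of n4, n2 is 1.
Check with a=0 b=1 c=0 d=1 e=0:
n1 = a ⊕ e = 0 ⊕ 0 = 0
n2 = d ⊽ n1 = 1 ⊽ 0 = 0
n3 = b ⊽ n2 = 1 ⊽ 0 = 0
n4 = c ⊽ n3 = 0 ⊽ 0 = 1
n5 = n4 ⊽ n2 = 1 ⊽ 0 = 0
So n5 = 0 as required.

a=0 b=1 c=0 d=1 e=0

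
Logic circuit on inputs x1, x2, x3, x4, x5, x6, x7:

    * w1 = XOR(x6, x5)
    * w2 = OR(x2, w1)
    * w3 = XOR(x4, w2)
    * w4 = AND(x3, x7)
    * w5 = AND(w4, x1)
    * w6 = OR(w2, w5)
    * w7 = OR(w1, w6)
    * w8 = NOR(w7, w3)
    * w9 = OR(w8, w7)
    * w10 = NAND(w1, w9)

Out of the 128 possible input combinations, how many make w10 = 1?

w10 = NAND(w1, w9) must be 1, so at least one of w1, w9 is 0.
Enumerating the 128 input combinations, 64 give w10 = 1 and 64 give w10 = 0.

64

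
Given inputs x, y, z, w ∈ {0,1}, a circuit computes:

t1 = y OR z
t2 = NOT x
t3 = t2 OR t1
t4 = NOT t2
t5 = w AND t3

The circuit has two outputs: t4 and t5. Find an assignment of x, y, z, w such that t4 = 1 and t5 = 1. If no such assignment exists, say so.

x=1, y=1, z=1, w=1

Check with x=1, y=1, z=1, w=1:
t1 = y OR z = 1 OR 1 = 1
t2 = NOT x = NOT 1 = 0
t3 = t2 OR t1 = 0 OR 1 = 1
t4 = NOT t2 = NOT 0 = 1
t5 = w AND t3 = 1 AND 1 = 1
So t4 = 1 and t5 = 1.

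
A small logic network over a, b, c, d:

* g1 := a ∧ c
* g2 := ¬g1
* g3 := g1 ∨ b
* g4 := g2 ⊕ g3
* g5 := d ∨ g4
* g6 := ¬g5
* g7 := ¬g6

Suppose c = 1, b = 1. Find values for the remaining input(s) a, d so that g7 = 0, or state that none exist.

g7 = ¬g6 must be 0, so g6 = 1.
Check with c = 1, b = 1 and a=0, d=0:
g1 = a ∧ c = 0 ∧ 1 = 0
g2 = ¬g1 = ¬0 = 1
g3 = g1 ∨ b = 0 ∨ 1 = 1
g4 = g2 ⊕ g3 = 1 ⊕ 1 = 0
g5 = d ∨ g4 = 0 ∨ 0 = 0
g6 = ¬g5 = ¬0 = 1
g7 = ¬g6 = ¬1 = 0
So g7 = 0.

a=0, d=0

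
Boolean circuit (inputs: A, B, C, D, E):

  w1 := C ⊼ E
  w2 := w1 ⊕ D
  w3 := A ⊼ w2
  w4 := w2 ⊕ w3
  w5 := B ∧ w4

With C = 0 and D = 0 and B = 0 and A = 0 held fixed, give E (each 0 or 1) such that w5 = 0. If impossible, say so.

w5 = B ∧ w4 must be 0, so at least one of B, w4 is 0.
Check with C = 0 and D = 0 and B = 0 and A = 0 and E=0:
w1 = C ⊼ E = 0 ⊼ 0 = 1
w2 = w1 ⊕ D = 1 ⊕ 0 = 1
w3 = A ⊼ w2 = 0 ⊼ 1 = 1
w4 = w2 ⊕ w3 = 1 ⊕ 1 = 0
w5 = B ∧ w4 = 0 ∧ 0 = 0
So w5 = 0.

E=0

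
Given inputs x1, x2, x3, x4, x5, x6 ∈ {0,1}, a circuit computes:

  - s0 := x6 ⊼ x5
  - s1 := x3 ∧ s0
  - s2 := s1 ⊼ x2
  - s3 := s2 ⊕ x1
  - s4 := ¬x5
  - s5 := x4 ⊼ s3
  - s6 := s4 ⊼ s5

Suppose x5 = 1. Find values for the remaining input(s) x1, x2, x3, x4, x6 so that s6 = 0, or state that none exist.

With x5 = 1 fixed, none of the 32 settings of x1, x2, x3, x4, x6 give s6 = 0.
For example, with x1=1, x2=1, x3=1, x4=0, x6=0:
s0 = x6 ⊼ x5 = 0 ⊼ 1 = 1
s1 = x3 ∧ s0 = 1 ∧ 1 = 1
s2 = s1 ⊼ x2 = 1 ⊼ 1 = 0
s3 = s2 ⊕ x1 = 0 ⊕ 1 = 1
s4 = ¬x5 = ¬1 = 0
s5 = x4 ⊼ s3 = 0 ⊼ 1 = 1
s6 = s4 ⊼ s5 = 0 ⊼ 1 = 1
giving s6 = 1 ≠ 0.

no solution exists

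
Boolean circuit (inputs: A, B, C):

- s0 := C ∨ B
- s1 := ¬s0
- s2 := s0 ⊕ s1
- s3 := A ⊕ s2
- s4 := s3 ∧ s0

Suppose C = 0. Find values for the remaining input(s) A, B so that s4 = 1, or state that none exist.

s4 = s3 ∧ s0 must be 1, so both s3 = 1 and s0 = 1.
s3 = A ⊕ s2 must be 1, so A and s2 differ.
Check with C = 0 and A=0, B=1:
s0 = C ∨ B = 0 ∨ 1 = 1
s1 = ¬s0 = ¬1 = 0
s2 = s0 ⊕ s1 = 1 ⊕ 0 = 1
s3 = A ⊕ s2 = 0 ⊕ 1 = 1
s4 = s3 ∧ s0 = 1 ∧ 1 = 1
So s4 = 1.

A=0, B=1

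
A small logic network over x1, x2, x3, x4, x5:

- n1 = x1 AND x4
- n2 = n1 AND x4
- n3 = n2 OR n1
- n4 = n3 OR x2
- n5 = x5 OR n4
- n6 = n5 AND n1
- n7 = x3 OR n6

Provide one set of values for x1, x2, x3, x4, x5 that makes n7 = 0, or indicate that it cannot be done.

Check with x1=1 x2=0 x3=0 x4=0 x5=0:
n1 = x1 AND x4 = 1 AND 0 = 0
n2 = n1 AND x4 = 0 AND 0 = 0
n3 = n2 OR n1 = 0 OR 0 = 0
n4 = n3 OR x2 = 0 OR 0 = 0
n5 = x5 OR n4 = 0 OR 0 = 0
n6 = n5 AND n1 = 0 AND 0 = 0
n7 = x3 OR n6 = 0 OR 0 = 0
So n7 = 0 as required.

x1=1 x2=0 x3=0 x4=0 x5=0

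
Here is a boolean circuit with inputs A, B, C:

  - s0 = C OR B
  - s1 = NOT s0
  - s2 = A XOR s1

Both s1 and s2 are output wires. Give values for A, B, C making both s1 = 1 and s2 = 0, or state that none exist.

A=1, B=0, C=0

Check with A=1, B=0, C=0:
s0 = C OR B = 0 OR 0 = 0
s1 = NOT s0 = NOT 0 = 1
s2 = A XOR s1 = 1 XOR 1 = 0
So s1 = 1 and s2 = 0.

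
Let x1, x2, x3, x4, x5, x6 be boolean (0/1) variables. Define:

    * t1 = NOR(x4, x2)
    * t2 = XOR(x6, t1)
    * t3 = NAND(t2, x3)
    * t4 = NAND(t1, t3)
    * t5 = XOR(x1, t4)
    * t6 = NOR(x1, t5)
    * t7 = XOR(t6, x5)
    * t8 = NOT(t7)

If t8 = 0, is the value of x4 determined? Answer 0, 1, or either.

Both values of x4 occur among assignments with t8 = 0:
  x4=0: x1=0, x2=0, x3=0, x4=0, x5=0, x6=0
  x4=1: x1=0, x2=0, x3=0, x4=1, x5=1, x6=0

either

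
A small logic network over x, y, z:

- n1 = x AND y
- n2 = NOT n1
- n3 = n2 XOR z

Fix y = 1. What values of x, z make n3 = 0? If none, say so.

Check with y = 1 and x=1, z=0:
n1 = x AND y = 1 AND 1 = 1
n2 = NOT n1 = NOT 1 = 0
n3 = n2 XOR z = 0 XOR 0 = 0
So n3 = 0.

x=1 z=0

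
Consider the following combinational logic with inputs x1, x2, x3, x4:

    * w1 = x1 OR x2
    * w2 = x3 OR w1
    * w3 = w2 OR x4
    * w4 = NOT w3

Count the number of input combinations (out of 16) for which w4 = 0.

15

w4 = NOT w3 must be 0, so w3 = 1.
w3 = w2 OR x4 must be 1, so at least one of w2, x4 is 1.
Enumerating the 16 input combinations, 15 give w4 = 0 and 1 give w4 = 1.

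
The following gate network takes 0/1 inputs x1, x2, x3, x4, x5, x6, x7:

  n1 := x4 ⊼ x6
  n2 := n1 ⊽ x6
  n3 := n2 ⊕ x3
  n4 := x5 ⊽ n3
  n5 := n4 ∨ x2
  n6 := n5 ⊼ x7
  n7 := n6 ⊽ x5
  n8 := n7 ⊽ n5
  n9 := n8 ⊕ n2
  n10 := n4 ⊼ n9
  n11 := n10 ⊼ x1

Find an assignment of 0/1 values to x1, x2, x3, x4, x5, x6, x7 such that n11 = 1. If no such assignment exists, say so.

x1=0 x2=0 x3=0 x4=0 x5=1 x6=1 x7=1

n11 = n10 ⊼ x1 must be 1, so at least one of n10, x1 is 0.
Check with x1=0 x2=0 x3=0 x4=0 x5=1 x6=1 x7=1:
n1 = x4 ⊼ x6 = 0 ⊼ 1 = 1
n2 = n1 ⊽ x6 = 1 ⊽ 1 = 0
n3 = n2 ⊕ x3 = 0 ⊕ 0 = 0
n4 = x5 ⊽ n3 = 1 ⊽ 0 = 0
n5 = n4 ∨ x2 = 0 ∨ 0 = 0
n6 = n5 ⊼ x7 = 0 ⊼ 1 = 1
n7 = n6 ⊽ x5 = 1 ⊽ 1 = 0
n8 = n7 ⊽ n5 = 0 ⊽ 0 = 1
n9 = n8 ⊕ n2 = 1 ⊕ 0 = 1
n10 = n4 ⊼ n9 = 0 ⊼ 1 = 1
n11 = n10 ⊼ x1 = 1 ⊼ 0 = 1
So n11 = 1 as required.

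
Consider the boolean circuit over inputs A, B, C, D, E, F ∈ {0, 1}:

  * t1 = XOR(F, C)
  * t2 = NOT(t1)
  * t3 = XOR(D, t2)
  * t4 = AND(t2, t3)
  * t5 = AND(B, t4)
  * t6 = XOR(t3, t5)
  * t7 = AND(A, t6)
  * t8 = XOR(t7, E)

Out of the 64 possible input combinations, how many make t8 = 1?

t8 = XOR(t7, E) must be 1, so t7 and E differ.
Enumerating the 64 input combinations, 32 give t8 = 1 and 32 give t8 = 0.

32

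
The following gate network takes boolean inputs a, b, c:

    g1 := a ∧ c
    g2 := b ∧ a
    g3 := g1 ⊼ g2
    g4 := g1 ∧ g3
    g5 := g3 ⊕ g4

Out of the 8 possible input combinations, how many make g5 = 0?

g5 = g3 ⊕ g4 must be 0, so g3 and g4 are equal.
Satisfying assignments:
  a=1, b=0, c=1
  a=1, b=1, c=1

2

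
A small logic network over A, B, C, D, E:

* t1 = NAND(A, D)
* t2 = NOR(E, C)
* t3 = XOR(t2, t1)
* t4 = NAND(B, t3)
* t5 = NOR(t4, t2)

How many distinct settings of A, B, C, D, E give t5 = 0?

23

t5 = NOR(t4, t2) must be 0, so at least one of t4, t2 is 1.
Enumerating the 32 input combinations, 23 give t5 = 0 and 9 give t5 = 1.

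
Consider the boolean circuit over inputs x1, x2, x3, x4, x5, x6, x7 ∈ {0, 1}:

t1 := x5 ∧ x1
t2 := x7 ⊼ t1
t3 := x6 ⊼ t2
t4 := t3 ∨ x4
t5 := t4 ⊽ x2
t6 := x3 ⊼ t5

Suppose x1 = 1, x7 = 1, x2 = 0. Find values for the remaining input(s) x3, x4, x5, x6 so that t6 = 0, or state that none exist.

x3=1, x4=0, x5=0, x6=1

t6 = x3 ⊼ t5 must be 0, so both x3 = 1 and t5 = 1.
Check with x1 = 1, x7 = 1, x2 = 0 and x3=1, x4=0, x5=0, x6=1:
t1 = x5 ∧ x1 = 0 ∧ 1 = 0
t2 = x7 ⊼ t1 = 1 ⊼ 0 = 1
t3 = x6 ⊼ t2 = 1 ⊼ 1 = 0
t4 = t3 ∨ x4 = 0 ∨ 0 = 0
t5 = t4 ⊽ x2 = 0 ⊽ 0 = 1
t6 = x3 ⊼ t5 = 1 ⊼ 1 = 0
So t6 = 0.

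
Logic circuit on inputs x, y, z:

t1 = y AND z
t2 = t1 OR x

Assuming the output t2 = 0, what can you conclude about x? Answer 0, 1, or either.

0

t2 = t1 OR x must be 0, so both t1 = 0 and x = 0.
Every assignment with t2 = 0 has x = 0; there are 3 such assignment(s).
  x=0, y=0, z=0
  x=0, y=0, z=1
  x=0, y=1, z=0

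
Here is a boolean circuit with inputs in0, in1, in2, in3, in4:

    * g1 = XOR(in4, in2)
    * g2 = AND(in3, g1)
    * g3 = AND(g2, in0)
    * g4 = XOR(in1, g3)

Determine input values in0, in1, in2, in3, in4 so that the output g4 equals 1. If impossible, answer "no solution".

in0=0 in1=1 in2=1 in3=1 in4=0

g4 = XOR(in1, g3) must be 1, so in1 and g3 differ.
Check with in0=0 in1=1 in2=1 in3=1 in4=0:
g1 = XOR(in4, in2) = XOR(0, 1) = 1
g2 = AND(in3, g1) = AND(1, 1) = 1
g3 = AND(g2, in0) = AND(1, 0) = 0
g4 = XOR(in1, g3) = XOR(1, 0) = 1
So g4 = 1 as required.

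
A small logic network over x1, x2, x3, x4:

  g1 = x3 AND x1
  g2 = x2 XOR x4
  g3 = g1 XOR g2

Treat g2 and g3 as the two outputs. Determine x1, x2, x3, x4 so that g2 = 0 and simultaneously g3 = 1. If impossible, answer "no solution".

Check with x1=1, x2=1, x3=1, x4=1:
g1 = x3 AND x1 = 1 AND 1 = 1
g2 = x2 XOR x4 = 1 XOR 1 = 0
g3 = g1 XOR g2 = 1 XOR 0 = 1
So g2 = 0 and g3 = 1.

x1=1, x2=1, x3=1, x4=1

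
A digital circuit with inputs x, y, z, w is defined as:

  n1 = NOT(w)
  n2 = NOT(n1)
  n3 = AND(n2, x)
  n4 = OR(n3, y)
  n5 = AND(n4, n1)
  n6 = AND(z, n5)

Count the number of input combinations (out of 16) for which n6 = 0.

14

n6 = AND(z, n5) must be 0, so at least one of z, n5 is 0.
Enumerating the 16 input combinations, 14 give n6 = 0 and 2 give n6 = 1.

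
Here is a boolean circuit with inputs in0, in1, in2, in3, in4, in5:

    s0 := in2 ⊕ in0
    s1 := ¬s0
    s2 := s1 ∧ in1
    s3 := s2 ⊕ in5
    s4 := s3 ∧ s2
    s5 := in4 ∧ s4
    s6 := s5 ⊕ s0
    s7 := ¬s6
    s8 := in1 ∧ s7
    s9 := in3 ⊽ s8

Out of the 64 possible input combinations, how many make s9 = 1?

s9 = in3 ⊽ s8 must be 1, so both in3 = 0 and s8 = 0.
Enumerating the 64 input combinations, 26 give s9 = 1 and 38 give s9 = 0.

26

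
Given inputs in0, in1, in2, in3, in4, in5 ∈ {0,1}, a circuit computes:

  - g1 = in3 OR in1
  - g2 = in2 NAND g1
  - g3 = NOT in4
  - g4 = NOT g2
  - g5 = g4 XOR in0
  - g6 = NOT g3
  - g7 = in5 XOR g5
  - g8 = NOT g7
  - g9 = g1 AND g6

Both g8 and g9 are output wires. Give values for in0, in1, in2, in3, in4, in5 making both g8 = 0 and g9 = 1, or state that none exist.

Check with in0=0, in1=0, in2=0, in3=1, in4=1, in5=1:
g1 = in3 OR in1 = 1 OR 0 = 1
g2 = in2 NAND g1 = 0 NAND 1 = 1
g3 = NOT in4 = NOT 1 = 0
g4 = NOT g2 = NOT 1 = 0
g5 = g4 XOR in0 = 0 XOR 0 = 0
g6 = NOT g3 = NOT 0 = 1
g7 = in5 XOR g5 = 1 XOR 0 = 1
g8 = NOT g7 = NOT 1 = 0
g9 = g1 AND g6 = 1 AND 1 = 1
So g8 = 0 and g9 = 1.

in0=0, in1=0, in2=0, in3=1, in4=1, in5=1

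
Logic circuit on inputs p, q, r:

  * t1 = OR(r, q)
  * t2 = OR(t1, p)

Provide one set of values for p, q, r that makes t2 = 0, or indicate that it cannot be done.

p=0, q=0, r=0

Check with p=0, q=0, r=0:
t1 = OR(r, q) = OR(0, 0) = 0
t2 = OR(t1, p) = OR(0, 0) = 0
So t2 = 0 as required.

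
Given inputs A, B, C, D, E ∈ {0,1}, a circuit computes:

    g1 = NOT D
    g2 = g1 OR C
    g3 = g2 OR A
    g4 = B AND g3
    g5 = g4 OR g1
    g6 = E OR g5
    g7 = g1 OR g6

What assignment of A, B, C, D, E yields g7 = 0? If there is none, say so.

g7 = g1 OR g6 must be 0, so both g1 = 0 and g6 = 0.
Check with A=0, B=0, C=1, D=1, E=0:
g1 = NOT D = NOT 1 = 0
g2 = g1 OR C = 0 OR 1 = 1
g3 = g2 OR A = 1 OR 0 = 1
g4 = B AND g3 = 0 AND 1 = 0
g5 = g4 OR g1 = 0 OR 0 = 0
g6 = E OR g5 = 0 OR 0 = 0
g7 = g1 OR g6 = 0 OR 0 = 0
So g7 = 0 as required.

A=0, B=0, C=1, D=1, E=0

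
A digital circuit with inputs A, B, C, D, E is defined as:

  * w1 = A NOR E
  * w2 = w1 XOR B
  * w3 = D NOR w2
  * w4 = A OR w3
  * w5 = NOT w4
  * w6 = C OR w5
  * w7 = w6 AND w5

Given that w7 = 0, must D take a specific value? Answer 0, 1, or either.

Both values of D occur among assignments with w7 = 0:
  D=0: A=0, B=0, C=0, D=0, E=1
  D=1: A=1, B=0, C=0, D=1, E=0

either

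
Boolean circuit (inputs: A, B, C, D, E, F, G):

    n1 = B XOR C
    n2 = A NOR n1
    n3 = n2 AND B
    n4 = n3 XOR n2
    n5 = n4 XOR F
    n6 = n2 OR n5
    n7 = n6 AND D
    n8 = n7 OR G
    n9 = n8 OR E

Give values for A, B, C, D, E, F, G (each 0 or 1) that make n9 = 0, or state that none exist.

n9 = n8 OR E must be 0, so both n8 = 0 and E = 0.
n8 = n7 OR G must be 0, so both n7 = 0 and G = 0.
n7 = n6 AND D must be 0, so at least one of n6, D is 0.
Check with A=0, B=0, C=1, D=0, E=0, F=1, G=0:
n1 = B XOR C = 0 XOR 1 = 1
n2 = A NOR n1 = 0 NOR 1 = 0
n3 = n2 AND B = 0 AND 0 = 0
n4 = n3 XOR n2 = 0 XOR 0 = 0
n5 = n4 XOR F = 0 XOR 1 = 1
n6 = n2 OR n5 = 0 OR 1 = 1
n7 = n6 AND D = 1 AND 0 = 0
n8 = n7 OR G = 0 OR 0 = 0
n9 = n8 OR E = 0 OR 0 = 0
So n9 = 0 as required.

A=0, B=0, C=1, D=0, E=0, F=1, G=0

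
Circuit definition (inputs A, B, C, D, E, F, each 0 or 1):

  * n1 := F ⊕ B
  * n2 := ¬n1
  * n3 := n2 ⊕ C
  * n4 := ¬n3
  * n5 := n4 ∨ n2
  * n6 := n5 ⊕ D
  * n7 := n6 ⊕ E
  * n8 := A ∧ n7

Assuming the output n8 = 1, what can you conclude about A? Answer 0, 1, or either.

n8 = A ∧ n7 must be 1, so both A = 1 and n7 = 1.
n7 = n6 ⊕ E must be 1, so n6 and E differ.
Every assignment with n8 = 1 has A = 1; there are 16 such assignment(s).

1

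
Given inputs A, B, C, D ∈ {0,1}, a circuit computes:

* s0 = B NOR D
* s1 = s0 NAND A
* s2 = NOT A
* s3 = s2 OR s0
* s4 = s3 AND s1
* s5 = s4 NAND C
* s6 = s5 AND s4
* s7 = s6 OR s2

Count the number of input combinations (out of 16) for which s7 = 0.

s7 = s6 OR s2 must be 0, so both s6 = 0 and s2 = 0.
s6 = s5 AND s4 must be 0, so at least one of s5, s4 is 0.
s2 = NOT A must be 0, so A = 1.
Enumerating the 16 input combinations, 8 give s7 = 0 and 8 give s7 = 1.

8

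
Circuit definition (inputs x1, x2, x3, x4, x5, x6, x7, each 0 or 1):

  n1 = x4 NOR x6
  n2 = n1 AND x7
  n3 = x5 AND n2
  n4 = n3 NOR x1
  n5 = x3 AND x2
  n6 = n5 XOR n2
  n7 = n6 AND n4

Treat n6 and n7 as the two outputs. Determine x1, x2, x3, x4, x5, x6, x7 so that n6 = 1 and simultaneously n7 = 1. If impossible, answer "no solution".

x1=0, x2=0, x3=0, x4=0, x5=0, x6=0, x7=1

Check with x1=0, x2=0, x3=0, x4=0, x5=0, x6=0, x7=1:
n1 = x4 NOR x6 = 0 NOR 0 = 1
n2 = n1 AND x7 = 1 AND 1 = 1
n3 = x5 AND n2 = 0 AND 1 = 0
n4 = n3 NOR x1 = 0 NOR 0 = 1
n5 = x3 AND x2 = 0 AND 0 = 0
n6 = n5 XOR n2 = 0 XOR 1 = 1
n7 = n6 AND n4 = 1 AND 1 = 1
So n6 = 1 and n7 = 1.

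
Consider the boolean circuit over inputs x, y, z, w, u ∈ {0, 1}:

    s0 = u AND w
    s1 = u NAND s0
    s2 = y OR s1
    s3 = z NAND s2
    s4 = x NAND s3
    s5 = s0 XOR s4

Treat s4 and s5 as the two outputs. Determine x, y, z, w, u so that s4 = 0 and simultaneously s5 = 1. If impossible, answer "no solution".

x=1 y=1 z=0 w=1 u=1

Check with x=1 y=1 z=0 w=1 u=1:
s0 = u AND w = 1 AND 1 = 1
s1 = u NAND s0 = 1 NAND 1 = 0
s2 = y OR s1 = 1 OR 0 = 1
s3 = z NAND s2 = 0 NAND 1 = 1
s4 = x NAND s3 = 1 NAND 1 = 0
s5 = s0 XOR s4 = 1 XOR 0 = 1
So s4 = 0 and s5 = 1.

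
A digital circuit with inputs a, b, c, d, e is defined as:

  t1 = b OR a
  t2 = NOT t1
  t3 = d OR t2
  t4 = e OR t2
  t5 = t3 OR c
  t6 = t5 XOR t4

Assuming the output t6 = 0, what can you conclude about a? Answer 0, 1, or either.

either

Both values of a occur among assignments with t6 = 0:
  a=0: a=0, b=0, c=0, d=0, e=0
  a=1: a=1, b=0, c=0, d=0, e=0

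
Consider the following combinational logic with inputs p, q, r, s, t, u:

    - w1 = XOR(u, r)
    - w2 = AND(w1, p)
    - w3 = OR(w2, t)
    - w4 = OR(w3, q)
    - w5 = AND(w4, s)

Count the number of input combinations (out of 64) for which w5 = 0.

w5 = AND(w4, s) must be 0, so at least one of w4, s is 0.
Enumerating the 64 input combinations, 38 give w5 = 0 and 26 give w5 = 1.

38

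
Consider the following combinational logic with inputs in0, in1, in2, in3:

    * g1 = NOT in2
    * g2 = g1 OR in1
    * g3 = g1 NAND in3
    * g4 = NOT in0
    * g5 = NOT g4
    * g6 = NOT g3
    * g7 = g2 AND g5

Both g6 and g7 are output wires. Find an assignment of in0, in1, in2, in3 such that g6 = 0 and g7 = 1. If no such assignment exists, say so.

Check with in0=1 in1=0 in2=0 in3=0:
g1 = NOT in2 = NOT 0 = 1
g2 = g1 OR in1 = 1 OR 0 = 1
g3 = g1 NAND in3 = 1 NAND 0 = 1
g4 = NOT in0 = NOT 1 = 0
g5 = NOT g4 = NOT 0 = 1
g6 = NOT g3 = NOT 1 = 0
g7 = g2 AND g5 = 1 AND 1 = 1
So g6 = 0 and g7 = 1.

in0=1 in1=0 in2=0 in3=0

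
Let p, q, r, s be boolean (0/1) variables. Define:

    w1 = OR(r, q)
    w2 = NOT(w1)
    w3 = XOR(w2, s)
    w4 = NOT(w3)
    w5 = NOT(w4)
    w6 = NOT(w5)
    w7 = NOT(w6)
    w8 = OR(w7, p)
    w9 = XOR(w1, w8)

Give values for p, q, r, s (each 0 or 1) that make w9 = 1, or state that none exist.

p=0, q=0, r=1, s=0

Check with p=0, q=0, r=1, s=0:
w1 = OR(r, q) = OR(1, 0) = 1
w2 = NOT(w1) = NOT 1 = 0
w3 = XOR(w2, s) = XOR(0, 0) = 0
w4 = NOT(w3) = NOT 0 = 1
w5 = NOT(w4) = NOT 1 = 0
w6 = NOT(w5) = NOT 0 = 1
w7 = NOT(w6) = NOT 1 = 0
w8 = OR(w7, p) = OR(0, 0) = 0
w9 = XOR(w1, w8) = XOR(1, 0) = 1
So w9 = 1 as required.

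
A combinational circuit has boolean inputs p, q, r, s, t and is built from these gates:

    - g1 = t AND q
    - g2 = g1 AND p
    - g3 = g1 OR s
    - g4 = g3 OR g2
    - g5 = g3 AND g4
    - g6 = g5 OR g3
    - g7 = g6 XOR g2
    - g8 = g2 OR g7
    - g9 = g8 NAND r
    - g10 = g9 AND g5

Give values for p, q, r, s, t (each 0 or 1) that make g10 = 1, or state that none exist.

g10 = g9 AND g5 must be 1, so both g9 = 1 and g5 = 1.
g9 = g8 NAND r must be 1, so at least one of g8, r is 0.
Check with p=1 q=1 r=0 s=0 t=1:
g1 = t AND q = 1 AND 1 = 1
g2 = g1 AND p = 1 AND 1 = 1
g3 = g1 OR s = 1 OR 0 = 1
g4 = g3 OR g2 = 1 OR 1 = 1
g5 = g3 AND g4 = 1 AND 1 = 1
g6 = g5 OR g3 = 1 OR 1 = 1
g7 = g6 XOR g2 = 1 XOR 1 = 0
g8 = g2 OR g7 = 1 OR 0 = 1
g9 = g8 NAND r = 1 NAND 0 = 1
g10 = g9 AND g5 = 1 AND 1 = 1
So g10 = 1 as required.

p=1 q=1 r=0 s=0 t=1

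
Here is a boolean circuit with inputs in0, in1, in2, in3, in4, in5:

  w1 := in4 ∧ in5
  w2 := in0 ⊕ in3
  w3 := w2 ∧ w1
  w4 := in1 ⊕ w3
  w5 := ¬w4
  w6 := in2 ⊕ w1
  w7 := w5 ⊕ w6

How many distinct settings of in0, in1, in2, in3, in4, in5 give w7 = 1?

32

w7 = w5 ⊕ w6 must be 1, so w5 and w6 differ.
Enumerating the 64 input combinations, 32 give w7 = 1 and 32 give w7 = 0.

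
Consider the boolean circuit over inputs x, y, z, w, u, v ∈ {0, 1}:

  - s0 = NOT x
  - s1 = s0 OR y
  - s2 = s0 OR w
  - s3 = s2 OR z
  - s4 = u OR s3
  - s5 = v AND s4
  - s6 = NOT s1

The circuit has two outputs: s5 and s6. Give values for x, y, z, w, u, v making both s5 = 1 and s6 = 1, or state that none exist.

Check with x=1, y=0, z=0, w=0, u=1, v=1:
s0 = NOT x = NOT 1 = 0
s1 = s0 OR y = 0 OR 0 = 0
s2 = s0 OR w = 0 OR 0 = 0
s3 = s2 OR z = 0 OR 0 = 0
s4 = u OR s3 = 1 OR 0 = 1
s5 = v AND s4 = 1 AND 1 = 1
s6 = NOT s1 = NOT 0 = 1
So s5 = 1 and s6 = 1.

x=1, y=0, z=0, w=0, u=1, v=1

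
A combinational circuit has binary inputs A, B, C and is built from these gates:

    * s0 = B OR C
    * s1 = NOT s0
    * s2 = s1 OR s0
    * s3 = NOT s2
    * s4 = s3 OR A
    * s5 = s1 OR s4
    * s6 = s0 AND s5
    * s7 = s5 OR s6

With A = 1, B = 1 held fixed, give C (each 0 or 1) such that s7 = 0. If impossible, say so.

no solution exists

With A = 1, B = 1 fixed, none of the 2 settings of C give s7 = 0.
For example, with C=1:
s0 = B OR C = 1 OR 1 = 1
s1 = NOT s0 = NOT 1 = 0
s2 = s1 OR s0 = 0 OR 1 = 1
s3 = NOT s2 = NOT 1 = 0
s4 = s3 OR A = 0 OR 1 = 1
s5 = s1 OR s4 = 0 OR 1 = 1
s6 = s0 AND s5 = 1 AND 1 = 1
s7 = s5 OR s6 = 1 OR 1 = 1
giving s7 = 1 ≠ 0.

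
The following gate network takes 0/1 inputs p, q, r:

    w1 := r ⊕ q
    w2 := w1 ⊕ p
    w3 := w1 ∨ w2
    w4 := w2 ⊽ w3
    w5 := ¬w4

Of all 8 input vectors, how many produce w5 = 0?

w5 = ¬w4 must be 0, so w4 = 1.
w4 = w2 ⊽ w3 must be 1, so both w2 = 0 and w3 = 0.
Satisfying assignments:
  p=0, q=0, r=0
  p=0, q=1, r=1

2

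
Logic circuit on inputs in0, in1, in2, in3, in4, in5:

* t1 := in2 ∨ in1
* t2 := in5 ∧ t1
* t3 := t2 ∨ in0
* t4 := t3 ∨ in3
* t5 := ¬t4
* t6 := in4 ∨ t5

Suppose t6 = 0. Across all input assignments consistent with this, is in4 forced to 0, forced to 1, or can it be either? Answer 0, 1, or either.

0

t6 = in4 ∨ t5 must be 0, so both in4 = 0 and t5 = 0.
t5 = ¬t4 must be 0, so t4 = 1.
Every assignment with t6 = 0 has in4 = 0; there are 27 such assignment(s).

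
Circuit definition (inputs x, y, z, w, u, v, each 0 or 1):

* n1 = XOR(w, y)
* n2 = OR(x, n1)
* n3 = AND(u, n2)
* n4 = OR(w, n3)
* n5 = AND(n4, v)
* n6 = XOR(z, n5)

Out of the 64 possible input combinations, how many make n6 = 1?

32

n6 = XOR(z, n5) must be 1, so z and n5 differ.
Enumerating the 64 input combinations, 32 give n6 = 1 and 32 give n6 = 0.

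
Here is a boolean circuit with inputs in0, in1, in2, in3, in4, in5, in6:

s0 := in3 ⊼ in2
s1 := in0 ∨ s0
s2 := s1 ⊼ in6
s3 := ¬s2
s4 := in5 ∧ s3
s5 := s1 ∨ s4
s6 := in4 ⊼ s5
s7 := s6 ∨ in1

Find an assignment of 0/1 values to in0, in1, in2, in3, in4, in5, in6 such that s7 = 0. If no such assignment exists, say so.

s7 = s6 ∨ in1 must be 0, so both s6 = 0 and in1 = 0.
Check with in0=0 in1=0 in2=0 in3=0 in4=1 in5=0 in6=1:
s0 = in3 ⊼ in2 = 0 ⊼ 0 = 1
s1 = in0 ∨ s0 = 0 ∨ 1 = 1
s2 = s1 ⊼ in6 = 1 ⊼ 1 = 0
s3 = ¬s2 = ¬0 = 1
s4 = in5 ∧ s3 = 0 ∧ 1 = 0
s5 = s1 ∨ s4 = 1 ∨ 0 = 1
s6 = in4 ⊼ s5 = 1 ⊼ 1 = 0
s7 = s6 ∨ in1 = 0 ∨ 0 = 0
So s7 = 0 as required.

in0=0 in1=0 in2=0 in3=0 in4=1 in5=0 in6=1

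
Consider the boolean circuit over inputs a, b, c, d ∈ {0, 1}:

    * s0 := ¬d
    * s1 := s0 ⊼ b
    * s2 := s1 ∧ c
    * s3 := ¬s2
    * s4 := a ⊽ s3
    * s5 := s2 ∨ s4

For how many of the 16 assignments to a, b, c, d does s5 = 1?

s5 = s2 ∨ s4 must be 1, so at least one of s2, s4 is 1.
Enumerating the 16 input combinations, 6 give s5 = 1 and 10 give s5 = 0.

6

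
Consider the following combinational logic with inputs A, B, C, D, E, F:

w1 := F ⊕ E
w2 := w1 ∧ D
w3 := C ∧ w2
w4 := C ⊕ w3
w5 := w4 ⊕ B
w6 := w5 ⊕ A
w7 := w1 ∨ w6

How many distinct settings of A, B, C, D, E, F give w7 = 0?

16

w7 = w1 ∨ w6 must be 0, so both w1 = 0 and w6 = 0.
w1 = F ⊕ E must be 0, so F and E are equal.
w6 = w5 ⊕ A must be 0, so w5 and A are equal.
Enumerating the 64 input combinations, 16 give w7 = 0 and 48 give w7 = 1.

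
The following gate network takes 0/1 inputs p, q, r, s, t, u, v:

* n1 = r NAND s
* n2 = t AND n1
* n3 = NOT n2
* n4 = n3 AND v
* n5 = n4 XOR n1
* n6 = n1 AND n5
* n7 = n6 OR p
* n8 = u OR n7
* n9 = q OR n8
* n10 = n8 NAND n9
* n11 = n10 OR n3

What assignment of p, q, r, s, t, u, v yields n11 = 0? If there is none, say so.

Check with p=1, q=1, r=0, s=0, t=1, u=0, v=0:
n1 = r NAND s = 0 NAND 0 = 1
n2 = t AND n1 = 1 AND 1 = 1
n3 = NOT n2 = NOT 1 = 0
n4 = n3 AND v = 0 AND 0 = 0
n5 = n4 XOR n1 = 0 XOR 1 = 1
n6 = n1 AND n5 = 1 AND 1 = 1
n7 = n6 OR p = 1 OR 1 = 1
n8 = u OR n7 = 0 OR 1 = 1
n9 = q OR n8 = 1 OR 1 = 1
n10 = n8 NAND n9 = 1 NAND 1 = 0
n11 = n10 OR n3 = 0 OR 0 = 0
So n11 = 0 as required.

p=1, q=1, r=0, s=0, t=1, u=0, v=0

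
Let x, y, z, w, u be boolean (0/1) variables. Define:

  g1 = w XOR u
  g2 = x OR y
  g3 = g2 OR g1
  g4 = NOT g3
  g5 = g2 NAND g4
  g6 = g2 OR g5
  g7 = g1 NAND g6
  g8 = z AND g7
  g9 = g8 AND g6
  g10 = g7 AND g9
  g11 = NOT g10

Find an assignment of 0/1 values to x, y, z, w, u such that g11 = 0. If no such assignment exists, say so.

x=0, y=1, z=1, w=1, u=1

g11 = NOT g10 must be 0, so g10 = 1.
g10 = g7 AND g9 must be 1, so both g7 = 1 and g9 = 1.
g7 = g1 NAND g6 must be 1, so at least one of g1, g6 is 0.
Check with x=0, y=1, z=1, w=1, u=1:
g1 = w XOR u = 1 XOR 1 = 0
g2 = x OR y = 0 OR 1 = 1
g3 = g2 OR g1 = 1 OR 0 = 1
g4 = NOT g3 = NOT 1 = 0
g5 = g2 NAND g4 = 1 NAND 0 = 1
g6 = g2 OR g5 = 1 OR 1 = 1
g7 = g1 NAND g6 = 0 NAND 1 = 1
g8 = z AND g7 = 1 AND 1 = 1
g9 = g8 AND g6 = 1 AND 1 = 1
g10 = g7 AND g9 = 1 AND 1 = 1
g11 = NOT g10 = NOT 1 = 0
So g11 = 0 as required.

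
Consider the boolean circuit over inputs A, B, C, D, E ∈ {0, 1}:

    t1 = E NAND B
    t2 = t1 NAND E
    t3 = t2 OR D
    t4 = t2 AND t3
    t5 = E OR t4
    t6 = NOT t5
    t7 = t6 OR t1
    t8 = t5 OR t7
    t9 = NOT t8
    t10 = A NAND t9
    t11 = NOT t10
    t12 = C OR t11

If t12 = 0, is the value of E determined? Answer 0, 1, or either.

Both values of E occur among assignments with t12 = 0:
  E=0: A=0, B=0, C=0, D=0, E=0
  E=1: A=0, B=0, C=0, D=0, E=1

either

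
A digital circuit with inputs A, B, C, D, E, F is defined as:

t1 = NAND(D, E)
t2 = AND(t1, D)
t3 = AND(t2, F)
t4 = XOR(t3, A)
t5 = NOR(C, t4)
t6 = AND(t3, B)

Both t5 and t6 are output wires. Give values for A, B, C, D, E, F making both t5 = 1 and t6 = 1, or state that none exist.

Check with A=1 B=1 C=0 D=1 E=0 F=1:
t1 = NAND(D, E) = NAND(1, 0) = 1
t2 = AND(t1, D) = AND(1, 1) = 1
t3 = AND(t2, F) = AND(1, 1) = 1
t4 = XOR(t3, A) = XOR(1, 1) = 0
t5 = NOR(C, t4) = NOR(0, 0) = 1
t6 = AND(t3, B) = AND(1, 1) = 1
So t5 = 1 and t6 = 1.

A=1 B=1 C=0 D=1 E=0 F=1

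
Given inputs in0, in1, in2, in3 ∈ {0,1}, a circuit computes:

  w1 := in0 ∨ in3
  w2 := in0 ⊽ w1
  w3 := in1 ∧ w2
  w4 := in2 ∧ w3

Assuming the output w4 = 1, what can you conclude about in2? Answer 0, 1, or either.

1

w4 = in2 ∧ w3 must be 1, so both in2 = 1 and w3 = 1.
Every assignment with w4 = 1 has in2 = 1; there are 1 such assignment(s).
  in0=0, in1=1, in2=1, in3=0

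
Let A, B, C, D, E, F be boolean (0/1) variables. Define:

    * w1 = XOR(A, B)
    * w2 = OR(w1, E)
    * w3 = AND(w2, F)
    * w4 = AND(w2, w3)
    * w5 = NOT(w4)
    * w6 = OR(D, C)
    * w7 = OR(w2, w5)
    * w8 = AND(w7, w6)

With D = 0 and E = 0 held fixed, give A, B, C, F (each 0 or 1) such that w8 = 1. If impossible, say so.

Check with D = 0 and E = 0 and A=0, B=0, C=1, F=1:
w1 = XOR(A, B) = XOR(0, 0) = 0
w2 = OR(w1, E) = OR(0, 0) = 0
w3 = AND(w2, F) = AND(0, 1) = 0
w4 = AND(w2, w3) = AND(0, 0) = 0
w5 = NOT(w4) = NOT 0 = 1
w6 = OR(D, C) = OR(0, 1) = 1
w7 = OR(w2, w5) = OR(0, 1) = 1
w8 = AND(w7, w6) = AND(1, 1) = 1
So w8 = 1.

A=0 B=0 C=1 F=1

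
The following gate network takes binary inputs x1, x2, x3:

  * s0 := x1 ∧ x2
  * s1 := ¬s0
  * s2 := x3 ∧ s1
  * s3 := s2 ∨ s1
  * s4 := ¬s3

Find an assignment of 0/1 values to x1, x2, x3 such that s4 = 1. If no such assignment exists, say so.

s4 = ¬s3 must be 1, so s3 = 0.
s3 = s2 ∨ s1 must be 0, so both s2 = 0 and s1 = 0.
s2 = x3 ∧ s1 must be 0, so at least one of x3, s1 is 0.
Check with x1=1 x2=1 x3=0:
s0 = x1 ∧ x2 = 1 ∧ 1 = 1
s1 = ¬s0 = ¬1 = 0
s2 = x3 ∧ s1 = 0 ∧ 0 = 0
s3 = s2 ∨ s1 = 0 ∨ 0 = 0
s4 = ¬s3 = ¬0 = 1
So s4 = 1 as required.

x1=1 x2=1 x3=0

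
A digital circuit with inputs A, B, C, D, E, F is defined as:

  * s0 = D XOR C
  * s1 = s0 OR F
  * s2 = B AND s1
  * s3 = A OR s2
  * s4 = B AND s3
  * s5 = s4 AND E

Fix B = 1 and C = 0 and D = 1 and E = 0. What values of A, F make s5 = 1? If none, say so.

With B = 1 and C = 0 and D = 1 and E = 0 fixed, none of the 4 settings of A, F give s5 = 1.
For example, with A=0, F=0:
s0 = D XOR C = 1 XOR 0 = 1
s1 = s0 OR F = 1 OR 0 = 1
s2 = B AND s1 = 1 AND 1 = 1
s3 = A OR s2 = 0 OR 1 = 1
s4 = B AND s3 = 1 AND 1 = 1
s5 = s4 AND E = 1 AND 0 = 0
giving s5 = 0 ≠ 1.

no solution exists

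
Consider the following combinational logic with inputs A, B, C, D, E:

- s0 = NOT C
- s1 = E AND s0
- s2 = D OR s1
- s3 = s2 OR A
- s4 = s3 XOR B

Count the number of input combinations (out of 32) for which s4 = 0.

s4 = s3 XOR B must be 0, so s3 and B are equal.
Enumerating the 32 input combinations, 16 give s4 = 0 and 16 give s4 = 1.

16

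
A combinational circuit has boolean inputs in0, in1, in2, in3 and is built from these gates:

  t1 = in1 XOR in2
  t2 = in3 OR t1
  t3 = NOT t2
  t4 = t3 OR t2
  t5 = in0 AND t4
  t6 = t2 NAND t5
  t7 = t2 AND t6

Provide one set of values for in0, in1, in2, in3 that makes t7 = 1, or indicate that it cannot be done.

Check with in0=0, in1=0, in2=0, in3=1:
t1 = in1 XOR in2 = 0 XOR 0 = 0
t2 = in3 OR t1 = 1 OR 0 = 1
t3 = NOT t2 = NOT 1 = 0
t4 = t3 OR t2 = 0 OR 1 = 1
t5 = in0 AND t4 = 0 AND 1 = 0
t6 = t2 NAND t5 = 1 NAND 0 = 1
t7 = t2 AND t6 = 1 AND 1 = 1
So t7 = 1 as required.

in0=0, in1=0, in2=0, in3=1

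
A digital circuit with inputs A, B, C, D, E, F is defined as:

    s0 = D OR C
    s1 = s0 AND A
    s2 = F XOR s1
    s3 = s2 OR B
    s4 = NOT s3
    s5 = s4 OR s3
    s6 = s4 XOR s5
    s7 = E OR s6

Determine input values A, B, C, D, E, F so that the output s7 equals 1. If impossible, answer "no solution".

A=0, B=1, C=0, D=0, E=0, F=0

s7 = E OR s6 must be 1, so at least one of E, s6 is 1.
Check with A=0, B=1, C=0, D=0, E=0, F=0:
s0 = D OR C = 0 OR 0 = 0
s1 = s0 AND A = 0 AND 0 = 0
s2 = F XOR s1 = 0 XOR 0 = 0
s3 = s2 OR B = 0 OR 1 = 1
s4 = NOT s3 = NOT 1 = 0
s5 = s4 OR s3 = 0 OR 1 = 1
s6 = s4 XOR s5 = 0 XOR 1 = 1
s7 = E OR s6 = 0 OR 1 = 1
So s7 = 1 as required.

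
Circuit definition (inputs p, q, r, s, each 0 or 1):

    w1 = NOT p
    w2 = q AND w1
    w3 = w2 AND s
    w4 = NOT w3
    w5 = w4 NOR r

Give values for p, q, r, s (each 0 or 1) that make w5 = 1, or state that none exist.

w5 = w4 NOR r must be 1, so both w4 = 0 and r = 0.
w4 = NOT w3 must be 0, so w3 = 1.
w3 = w2 AND s must be 1, so both w2 = 1 and s = 1.
Check with p=0, q=1, r=0, s=1:
w1 = NOT p = NOT 0 = 1
w2 = q AND w1 = 1 AND 1 = 1
w3 = w2 AND s = 1 AND 1 = 1
w4 = NOT w3 = NOT 1 = 0
w5 = w4 NOR r = 0 NOR 0 = 1
So w5 = 1 as required.

p=0, q=1, r=0, s=1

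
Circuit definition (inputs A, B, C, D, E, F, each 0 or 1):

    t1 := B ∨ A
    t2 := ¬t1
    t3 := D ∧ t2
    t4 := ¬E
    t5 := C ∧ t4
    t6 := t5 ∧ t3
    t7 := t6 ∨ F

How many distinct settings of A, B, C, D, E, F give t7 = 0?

31

t7 = t6 ∨ F must be 0, so both t6 = 0 and F = 0.
t6 = t5 ∧ t3 must be 0, so at least one of t5, t3 is 0.
Enumerating the 64 input combinations, 31 give t7 = 0 and 33 give t7 = 1.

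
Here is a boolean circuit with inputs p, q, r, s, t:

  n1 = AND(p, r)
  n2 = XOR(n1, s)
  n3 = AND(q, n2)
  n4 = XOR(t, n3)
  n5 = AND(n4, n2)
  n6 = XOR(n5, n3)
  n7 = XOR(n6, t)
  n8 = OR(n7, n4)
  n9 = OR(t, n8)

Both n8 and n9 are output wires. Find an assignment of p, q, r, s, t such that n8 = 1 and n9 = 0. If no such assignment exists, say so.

no solution exists

Across all 32 input combinations, none give both n8 = 1 and n9 = 0.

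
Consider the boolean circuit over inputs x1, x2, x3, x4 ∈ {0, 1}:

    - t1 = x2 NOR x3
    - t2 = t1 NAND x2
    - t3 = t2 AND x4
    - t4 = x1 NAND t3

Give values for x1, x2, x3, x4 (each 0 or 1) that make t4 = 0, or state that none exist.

t4 = x1 NAND t3 must be 0, so both x1 = 1 and t3 = 1.
t3 = t2 AND x4 must be 1, so both t2 = 1 and x4 = 1.
t2 = t1 NAND x2 must be 1, so at least one of t1, x2 is 0.
Check with x1=1, x2=0, x3=0, x4=1:
t1 = x2 NOR x3 = 0 NOR 0 = 1
t2 = t1 NAND x2 = 1 NAND 0 = 1
t3 = t2 AND x4 = 1 AND 1 = 1
t4 = x1 NAND t3 = 1 NAND 1 = 0
So t4 = 0 as required.

x1=1, x2=0, x3=0, x4=1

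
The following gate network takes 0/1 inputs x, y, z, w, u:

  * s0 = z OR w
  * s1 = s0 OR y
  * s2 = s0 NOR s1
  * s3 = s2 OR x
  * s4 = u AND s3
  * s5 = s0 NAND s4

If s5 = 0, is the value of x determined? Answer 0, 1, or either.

s5 = s0 NAND s4 must be 0, so both s0 = 1 and s4 = 1.
s0 = z OR w must be 1, so at least one of z, w is 1.
Every assignment with s5 = 0 has x = 1; there are 6 such assignment(s).

1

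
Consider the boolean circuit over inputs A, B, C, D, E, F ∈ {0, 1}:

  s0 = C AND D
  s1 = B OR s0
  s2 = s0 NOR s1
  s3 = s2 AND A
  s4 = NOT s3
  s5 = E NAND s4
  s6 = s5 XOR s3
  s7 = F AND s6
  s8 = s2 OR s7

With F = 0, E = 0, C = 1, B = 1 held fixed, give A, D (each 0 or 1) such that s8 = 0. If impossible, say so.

A=0, D=0

Check with F = 0, E = 0, C = 1, B = 1 and A=0, D=0:
s0 = C AND D = 1 AND 0 = 0
s1 = B OR s0 = 1 OR 0 = 1
s2 = s0 NOR s1 = 0 NOR 1 = 0
s3 = s2 AND A = 0 AND 0 = 0
s4 = NOT s3 = NOT 0 = 1
s5 = E NAND s4 = 0 NAND 1 = 1
s6 = s5 XOR s3 = 1 XOR 0 = 1
s7 = F AND s6 = 0 AND 1 = 0
s8 = s2 OR s7 = 0 OR 0 = 0
So s8 = 0.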